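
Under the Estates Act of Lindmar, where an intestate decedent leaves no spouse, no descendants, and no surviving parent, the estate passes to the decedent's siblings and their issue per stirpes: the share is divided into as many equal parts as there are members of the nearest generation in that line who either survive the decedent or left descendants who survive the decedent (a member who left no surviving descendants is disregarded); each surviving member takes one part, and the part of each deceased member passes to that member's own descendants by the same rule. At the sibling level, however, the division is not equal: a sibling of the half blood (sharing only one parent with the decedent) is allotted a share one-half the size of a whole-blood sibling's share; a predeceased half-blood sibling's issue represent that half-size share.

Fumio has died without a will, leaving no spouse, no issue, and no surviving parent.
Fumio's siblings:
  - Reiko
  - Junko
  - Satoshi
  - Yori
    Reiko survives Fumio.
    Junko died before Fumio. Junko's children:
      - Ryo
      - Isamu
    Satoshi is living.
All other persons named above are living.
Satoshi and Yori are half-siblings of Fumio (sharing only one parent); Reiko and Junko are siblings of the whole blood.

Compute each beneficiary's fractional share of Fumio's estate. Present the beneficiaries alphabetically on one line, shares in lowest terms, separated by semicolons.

No spouse, descendants, or parent survives, so the estate passes to Fumio's siblings per stirpes.
Half-blood siblings count for one-half the weight of whole-blood siblings at the initial division.
Dividing 1 in proportion to weights (total weight 3): Reiko (weight 1) → 1/3; Junko (weight 1) → 1/3; Satoshi (weight 1/2) → 1/6; Yori (weight 1/2) → 1/6.
Reiko is living and takes 1/3.
Junko predeceased; the 1/3 allotted to Junko's branch passes to Junko's issue by representation.
The 1/3 is divided into 2 equal shares of 1/6 among Ryo, Isamu.
Ryo is living and takes 1/6.
Isamu is living and takes 1/6.
Satoshi is living and takes 1/6.
Yori is living and takes 1/6.

Isamu 1/6; Reiko 1/3; Ryo 1/6; Satoshi 1/6; Yori 1/6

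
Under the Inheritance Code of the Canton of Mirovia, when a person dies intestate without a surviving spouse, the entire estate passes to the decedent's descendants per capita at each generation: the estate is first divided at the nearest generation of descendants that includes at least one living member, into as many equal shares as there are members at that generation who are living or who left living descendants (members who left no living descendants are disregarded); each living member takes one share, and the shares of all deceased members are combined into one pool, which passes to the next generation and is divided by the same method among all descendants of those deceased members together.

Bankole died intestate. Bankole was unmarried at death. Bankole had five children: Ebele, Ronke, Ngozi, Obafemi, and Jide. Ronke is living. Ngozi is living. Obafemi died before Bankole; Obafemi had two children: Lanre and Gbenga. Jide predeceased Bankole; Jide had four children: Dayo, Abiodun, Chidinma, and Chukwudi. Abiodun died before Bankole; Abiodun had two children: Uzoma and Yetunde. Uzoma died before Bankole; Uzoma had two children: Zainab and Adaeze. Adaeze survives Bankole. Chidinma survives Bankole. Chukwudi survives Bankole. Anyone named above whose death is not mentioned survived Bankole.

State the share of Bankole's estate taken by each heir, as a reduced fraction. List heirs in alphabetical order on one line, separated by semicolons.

There is no surviving spouse, so the entire estate passes to Bankole's descendants per capita at each generation.
At generation 1 (Ebele, Ronke, Ngozi, Obafemi, Jide) there are 5 shares of (1)/5 = 1/5 each.
Living: Ebele, Ronke, and Ngozi — each takes 1/5.
Deceased: Obafemi and Jide. Their combined 2/5 is pooled and carried to generation 2.
At generation 2 (Lanre, Gbenga, Dayo, Abiodun, Chidinma, Chukwudi) there are 6 shares of (2/5)/6 = 1/15 each.
Living: Lanre, Gbenga, Dayo, Chidinma, and Chukwudi — each takes 1/15.
Deceased: Abiodun. That 1/15 share is carried to generation 3.
At generation 3 (Uzoma, Yetunde) there are 2 shares of (1/15)/2 = 1/30 each.
Living: Yetunde — each takes 1/30.
Deceased: Uzoma. That 1/30 share is carried to generation 4.
At generation 4 (Zainab, Adaeze) there are 2 shares of (1/30)/2 = 1/60 each.
Living: Zainab and Adaeze — each takes 1/60.

Adaeze 1/60; Chidinma 1/15; Chukwudi 1/15; Dayo 1/15; Ebele 1/5; Gbenga 1/15; Lanre 1/15; Ngozi 1/5; Ronke 1/5; Yetunde 1/30; Zainab 1/60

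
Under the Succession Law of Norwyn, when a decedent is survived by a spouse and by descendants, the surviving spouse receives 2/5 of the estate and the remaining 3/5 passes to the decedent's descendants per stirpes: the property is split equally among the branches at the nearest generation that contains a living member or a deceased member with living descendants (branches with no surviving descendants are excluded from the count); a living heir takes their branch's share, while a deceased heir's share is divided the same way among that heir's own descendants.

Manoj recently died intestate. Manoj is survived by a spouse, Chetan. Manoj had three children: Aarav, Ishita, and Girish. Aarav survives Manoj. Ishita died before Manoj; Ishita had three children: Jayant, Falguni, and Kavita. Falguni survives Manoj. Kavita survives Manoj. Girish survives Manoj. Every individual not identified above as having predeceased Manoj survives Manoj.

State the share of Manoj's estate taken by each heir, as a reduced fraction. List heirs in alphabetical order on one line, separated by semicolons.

Chetan, as surviving spouse, takes 2/5.
The remaining 3/5 passes to Manoj's descendants per stirpes.
The 3/5 is divided into 3 equal shares of 1/5 among Aarav, Ishita, Girish.
Aarav is living and takes 1/5.
Ishita predeceased; the 1/5 allotted to Ishita's branch passes to Ishita's issue by representation.
The 1/5 is divided into 3 equal shares of 1/15 among Jayant, Falguni, Kavita.
Jayant is living and takes 1/15.
Falguni is living and takes 1/15.
Kavita is living and takes 1/15.
Girish is living and takes 1/5.

Aarav 1/5; Chetan 2/5; Falguni 1/15; Girish 1/5; Jayant 1/15; Kavita 1/15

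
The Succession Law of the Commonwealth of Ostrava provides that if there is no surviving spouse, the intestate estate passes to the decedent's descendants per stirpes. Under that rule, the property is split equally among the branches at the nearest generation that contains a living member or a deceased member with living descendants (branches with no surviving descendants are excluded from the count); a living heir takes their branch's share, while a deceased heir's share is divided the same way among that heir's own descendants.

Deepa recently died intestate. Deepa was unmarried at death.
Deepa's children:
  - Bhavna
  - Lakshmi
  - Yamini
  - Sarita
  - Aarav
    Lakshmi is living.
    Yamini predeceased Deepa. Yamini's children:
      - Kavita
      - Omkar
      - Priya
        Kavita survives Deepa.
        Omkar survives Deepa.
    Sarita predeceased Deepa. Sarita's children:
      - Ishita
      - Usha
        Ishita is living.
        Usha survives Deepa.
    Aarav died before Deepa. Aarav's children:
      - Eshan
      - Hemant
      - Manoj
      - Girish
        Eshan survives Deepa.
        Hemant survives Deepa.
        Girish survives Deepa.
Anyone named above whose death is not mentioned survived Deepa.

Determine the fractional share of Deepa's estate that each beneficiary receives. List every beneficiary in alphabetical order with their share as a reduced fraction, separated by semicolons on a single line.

Bhavna 1/5; Eshan 1/20; Girish 1/20; Hemant 1/20; Ishita 1/10; Kavita 1/15; Lakshmi 1/5; Manoj 1/20; Omkar 1/15; Priya 1/15; Usha 1/10

There is no surviving spouse, so the entire estate passes to Deepa's descendants per stirpes.
The estate is divided into 5 equal shares of 1/5 among Bhavna, Lakshmi, Yamini, Sarita, Aarav.
Bhavna is living and takes 1/5.
Lakshmi is living and takes 1/5.
Yamini predeceased; the 1/5 allotted to Yamini's branch passes to Yamini's issue by representation.
The 1/5 is divided into 3 equal shares of 1/15 among Kavita, Omkar, Priya.
Kavita is living and takes 1/15.
Omkar is living and takes 1/15.
Priya is living and takes 1/15.
Sarita predeceased; the 1/5 allotted to Sarita's branch passes to Sarita's issue by representation.
The 1/5 is divided into 2 equal shares of 1/10 among Ishita, Usha.
Ishita is living and takes 1/10.
Usha is living and takes 1/10.
Aarav predeceased; the 1/5 allotted to Aarav's branch passes to Aarav's issue by representation.
The 1/5 is divided into 4 equal shares of 1/20 among Eshan, Hemant, Manoj, Girish.
Eshan is living and takes 1/20.
Hemant is living and takes 1/20.
Manoj is living and takes 1/20.
Girish is living and takes 1/20.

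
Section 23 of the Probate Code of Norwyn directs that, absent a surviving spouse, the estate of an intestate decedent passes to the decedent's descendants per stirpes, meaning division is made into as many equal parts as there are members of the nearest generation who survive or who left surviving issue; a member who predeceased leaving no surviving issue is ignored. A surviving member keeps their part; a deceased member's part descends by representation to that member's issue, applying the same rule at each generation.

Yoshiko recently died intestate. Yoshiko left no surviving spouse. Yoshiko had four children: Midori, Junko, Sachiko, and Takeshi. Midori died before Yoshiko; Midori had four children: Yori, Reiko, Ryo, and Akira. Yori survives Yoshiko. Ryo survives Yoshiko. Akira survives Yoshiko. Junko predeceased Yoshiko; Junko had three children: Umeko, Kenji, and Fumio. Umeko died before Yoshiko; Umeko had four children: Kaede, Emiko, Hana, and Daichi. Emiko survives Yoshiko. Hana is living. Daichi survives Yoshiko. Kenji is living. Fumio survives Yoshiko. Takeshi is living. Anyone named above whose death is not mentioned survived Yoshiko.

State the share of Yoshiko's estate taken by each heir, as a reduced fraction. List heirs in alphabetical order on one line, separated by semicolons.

There is no surviving spouse, so the entire estate passes to Yoshiko's descendants per stirpes.
The estate is divided into 4 equal shares of 1/4 among Midori, Junko, Sachiko, Takeshi.
Midori predeceased; the 1/4 allotted to Midori's branch passes to Midori's issue by representation.
The 1/4 is divided into 4 equal shares of 1/16 among Yori, Reiko, Ryo, Akira.
Yori is living and takes 1/16.
Reiko is living and takes 1/16.
Ryo is living and takes 1/16.
Akira is living and takes 1/16.
Junko predeceased; the 1/4 allotted to Junko's branch passes to Junko's issue by representation.
The 1/4 is divided into 3 equal shares of 1/12 among Umeko, Kenji, Fumio.
Umeko predeceased; the 1/12 allotted to Umeko's branch passes to Umeko's issue by representation.
The 1/12 is divided into 4 equal shares of 1/48 among Kaede, Emiko, Hana, Daichi.
Kaede is living and takes 1/48.
Emiko is living and takes 1/48.
Hana is living and takes 1/48.
Daichi is living and takes 1/48.
Kenji is living and takes 1/12.
Fumio is living and takes 1/12.
Sachiko is living and takes 1/4.
Takeshi is living and takes 1/4.

Akira 1/16; Daichi 1/48; Emiko 1/48; Fumio 1/12; Hana 1/48; Kaede 1/48; Kenji 1/12; Reiko 1/16; Ryo 1/16; Sachiko 1/4; Takeshi 1/4; Yori 1/16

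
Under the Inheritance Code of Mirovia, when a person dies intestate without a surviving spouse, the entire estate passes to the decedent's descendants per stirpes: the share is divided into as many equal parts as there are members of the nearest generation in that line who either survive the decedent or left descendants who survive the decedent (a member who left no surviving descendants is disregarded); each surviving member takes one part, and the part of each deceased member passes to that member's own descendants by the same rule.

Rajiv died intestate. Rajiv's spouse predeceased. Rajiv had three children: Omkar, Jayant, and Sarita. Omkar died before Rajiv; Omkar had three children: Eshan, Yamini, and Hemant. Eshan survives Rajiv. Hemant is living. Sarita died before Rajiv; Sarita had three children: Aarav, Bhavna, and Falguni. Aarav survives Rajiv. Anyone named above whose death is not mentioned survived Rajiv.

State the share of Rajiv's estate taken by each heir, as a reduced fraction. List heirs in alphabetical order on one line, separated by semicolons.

Aarav 1/9; Bhavna 1/9; Eshan 1/9; Falguni 1/9; Hemant 1/9; Jayant 1/3; Yamini 1/9

There is no surviving spouse, so the entire estate passes to Rajiv's descendants per stirpes.
The estate is divided into 3 equal shares of 1/3 among Omkar, Jayant, Sarita.
Omkar predeceased; the 1/3 allotted to Omkar's branch passes to Omkar's issue by representation.
The 1/3 is divided into 3 equal shares of 1/9 among Eshan, Yamini, Hemant.
Eshan is living and takes 1/9.
Yamini is living and takes 1/9.
Hemant is living and takes 1/9.
Jayant is living and takes 1/3.
Sarita predeceased; the 1/3 allotted to Sarita's branch passes to Sarita's issue by representation.
The 1/3 is divided into 3 equal shares of 1/9 among Aarav, Bhavna, Falguni.
Aarav is living and takes 1/9.
Bhavna is living and takes 1/9.
Falguni is living and takes 1/9.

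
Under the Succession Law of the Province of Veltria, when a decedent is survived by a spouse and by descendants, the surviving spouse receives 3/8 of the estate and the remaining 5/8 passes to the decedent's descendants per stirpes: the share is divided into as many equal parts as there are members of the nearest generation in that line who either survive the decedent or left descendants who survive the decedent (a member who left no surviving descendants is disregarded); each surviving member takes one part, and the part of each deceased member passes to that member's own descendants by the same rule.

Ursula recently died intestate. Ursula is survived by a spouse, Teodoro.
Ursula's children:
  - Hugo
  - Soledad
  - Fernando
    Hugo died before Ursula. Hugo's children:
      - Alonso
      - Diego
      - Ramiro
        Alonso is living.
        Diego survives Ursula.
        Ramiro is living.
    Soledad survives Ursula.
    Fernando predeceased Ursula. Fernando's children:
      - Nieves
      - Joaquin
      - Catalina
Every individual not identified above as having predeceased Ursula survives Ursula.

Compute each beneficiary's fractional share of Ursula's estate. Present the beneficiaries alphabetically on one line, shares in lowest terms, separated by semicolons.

Teodoro, as surviving spouse, takes 3/8.
The remaining 5/8 passes to Ursula's descendants per stirpes.
The 5/8 is divided into 3 equal shares of 5/24 among Hugo, Soledad, Fernando.
Hugo predeceased; the 5/24 allotted to Hugo's branch passes to Hugo's issue by representation.
The 5/24 is divided into 3 equal shares of 5/72 among Alonso, Diego, Ramiro.
Alonso is living and takes 5/72.
Diego is living and takes 5/72.
Ramiro is living and takes 5/72.
Soledad is living and takes 5/24.
Fernando predeceased; the 5/24 allotted to Fernando's branch passes to Fernando's issue by representation.
The 5/24 is divided into 3 equal shares of 5/72 among Nieves, Joaquin, Catalina.
Nieves is living and takes 5/72.
Joaquin is living and takes 5/72.
Catalina is living and takes 5/72.

Alonso 5/72; Catalina 5/72; Diego 5/72; Joaquin 5/72; Nieves 5/72; Ramiro 5/72; Soledad 5/24; Teodoro 3/8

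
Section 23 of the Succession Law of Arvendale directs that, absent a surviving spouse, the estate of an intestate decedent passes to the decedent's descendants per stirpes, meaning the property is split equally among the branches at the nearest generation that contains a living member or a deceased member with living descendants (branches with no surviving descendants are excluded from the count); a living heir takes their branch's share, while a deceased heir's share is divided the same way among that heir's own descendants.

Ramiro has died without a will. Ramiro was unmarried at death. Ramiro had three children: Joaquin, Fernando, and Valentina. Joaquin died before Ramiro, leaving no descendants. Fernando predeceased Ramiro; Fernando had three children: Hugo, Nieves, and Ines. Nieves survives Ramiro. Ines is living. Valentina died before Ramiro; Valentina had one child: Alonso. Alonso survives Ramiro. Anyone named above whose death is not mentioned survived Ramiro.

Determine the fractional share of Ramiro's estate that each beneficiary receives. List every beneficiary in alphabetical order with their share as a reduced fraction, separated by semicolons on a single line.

There is no surviving spouse, so the entire estate passes to Ramiro's descendants per stirpes.
Joaquin left no surviving issue, so that branch lapses and is disregarded.
The estate is divided into 2 equal shares of 1/2 among Fernando, Valentina.
Fernando predeceased; the 1/2 allotted to Fernando's branch passes to Fernando's issue by representation.
The 1/2 is divided into 3 equal shares of 1/6 among Hugo, Nieves, Ines.
Hugo is living and takes 1/6.
Nieves is living and takes 1/6.
Ines is living and takes 1/6.
Valentina predeceased; the 1/2 allotted to Valentina's branch passes to Valentina's issue by representation.
Alonso is the sole taker at this level and receives the full 1/2.

Alonso 1/2; Hugo 1/6; Ines 1/6; Nieves 1/6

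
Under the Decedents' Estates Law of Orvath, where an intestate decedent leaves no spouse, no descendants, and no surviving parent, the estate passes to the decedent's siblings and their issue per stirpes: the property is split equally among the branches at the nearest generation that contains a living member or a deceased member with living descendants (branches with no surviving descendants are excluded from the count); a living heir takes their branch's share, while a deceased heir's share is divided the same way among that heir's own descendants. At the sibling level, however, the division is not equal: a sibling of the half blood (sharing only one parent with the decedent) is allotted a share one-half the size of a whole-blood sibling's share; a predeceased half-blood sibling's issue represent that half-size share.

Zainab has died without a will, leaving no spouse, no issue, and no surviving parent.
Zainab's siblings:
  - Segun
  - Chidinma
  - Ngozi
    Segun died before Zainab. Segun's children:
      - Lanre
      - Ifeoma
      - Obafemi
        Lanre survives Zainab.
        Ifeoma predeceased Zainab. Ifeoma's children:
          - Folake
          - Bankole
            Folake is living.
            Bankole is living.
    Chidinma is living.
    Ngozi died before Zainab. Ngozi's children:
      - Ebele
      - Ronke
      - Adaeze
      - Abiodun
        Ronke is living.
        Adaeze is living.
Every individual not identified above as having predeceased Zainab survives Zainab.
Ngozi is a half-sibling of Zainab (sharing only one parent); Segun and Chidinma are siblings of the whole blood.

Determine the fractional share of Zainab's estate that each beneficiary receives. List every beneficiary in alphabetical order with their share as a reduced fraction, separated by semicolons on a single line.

Abiodun 1/20; Adaeze 1/20; Bankole 1/15; Chidinma 2/5; Ebele 1/20; Folake 1/15; Lanre 2/15; Obafemi 2/15; Ronke 1/20

No spouse, descendants, or parent survives, so the estate passes to Zainab's siblings per stirpes.
Half-blood siblings count for one-half the weight of whole-blood siblings at the initial division.
Dividing 1 in proportion to weights (total weight 5/2): Segun (weight 1) → 2/5; Chidinma (weight 1) → 2/5; Ngozi (weight 1/2) → 1/5.
Segun predeceased; the 2/5 allotted to Segun's branch passes to Segun's issue by representation.
The 2/5 is divided into 3 equal shares of 2/15 among Lanre, Ifeoma, Obafemi.
Lanre is living and takes 2/15.
Ifeoma predeceased; the 2/15 allotted to Ifeoma's branch passes to Ifeoma's issue by representation.
The 2/15 is divided into 2 equal shares of 1/15 among Folake, Bankole.
Folake is living and takes 1/15.
Bankole is living and takes 1/15.
Obafemi is living and takes 2/15.
Chidinma is living and takes 2/5.
Ngozi predeceased; the 1/5 allotted to Ngozi's branch passes to Ngozi's issue by representation.
The 1/5 is divided into 4 equal shares of 1/20 among Ebele, Ronke, Adaeze, Abiodun.
Ebele is living and takes 1/20.
Ronke is living and takes 1/20.
Adaeze is living and takes 1/20.
Abiodun is living and takes 1/20.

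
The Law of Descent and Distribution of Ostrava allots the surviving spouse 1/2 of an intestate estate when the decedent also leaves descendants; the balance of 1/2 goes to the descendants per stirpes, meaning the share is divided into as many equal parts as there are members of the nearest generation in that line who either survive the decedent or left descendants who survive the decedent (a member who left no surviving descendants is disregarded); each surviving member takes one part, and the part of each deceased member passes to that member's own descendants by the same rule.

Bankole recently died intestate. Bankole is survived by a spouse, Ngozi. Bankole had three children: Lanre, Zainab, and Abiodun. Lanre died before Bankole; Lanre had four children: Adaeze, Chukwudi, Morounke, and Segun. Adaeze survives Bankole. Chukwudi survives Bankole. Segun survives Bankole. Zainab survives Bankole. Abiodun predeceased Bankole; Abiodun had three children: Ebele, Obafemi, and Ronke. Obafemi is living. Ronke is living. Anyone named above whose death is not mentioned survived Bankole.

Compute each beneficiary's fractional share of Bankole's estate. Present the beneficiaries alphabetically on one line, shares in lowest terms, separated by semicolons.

Adaeze 1/24; Chukwudi 1/24; Ebele 1/18; Morounke 1/24; Ngozi 1/2; Obafemi 1/18; Ronke 1/18; Segun 1/24; Zainab 1/6

Ngozi, as surviving spouse, takes 1/2.
The remaining 1/2 passes to Bankole's descendants per stirpes.
The 1/2 is divided into 3 equal shares of 1/6 among Lanre, Zainab, Abiodun.
Lanre predeceased; the 1/6 allotted to Lanre's branch passes to Lanre's issue by representation.
The 1/6 is divided into 4 equal shares of 1/24 among Adaeze, Chukwudi, Morounke, Segun.
Adaeze is living and takes 1/24.
Chukwudi is living and takes 1/24.
Morounke is living and takes 1/24.
Segun is living and takes 1/24.
Zainab is living and takes 1/6.
Abiodun predeceased; the 1/6 allotted to Abiodun's branch passes to Abiodun's issue by representation.
The 1/6 is divided into 3 equal shares of 1/18 among Ebele, Obafemi, Ronke.
Ebele is living and takes 1/18.
Obafemi is living and takes 1/18.
Ronke is living and takes 1/18.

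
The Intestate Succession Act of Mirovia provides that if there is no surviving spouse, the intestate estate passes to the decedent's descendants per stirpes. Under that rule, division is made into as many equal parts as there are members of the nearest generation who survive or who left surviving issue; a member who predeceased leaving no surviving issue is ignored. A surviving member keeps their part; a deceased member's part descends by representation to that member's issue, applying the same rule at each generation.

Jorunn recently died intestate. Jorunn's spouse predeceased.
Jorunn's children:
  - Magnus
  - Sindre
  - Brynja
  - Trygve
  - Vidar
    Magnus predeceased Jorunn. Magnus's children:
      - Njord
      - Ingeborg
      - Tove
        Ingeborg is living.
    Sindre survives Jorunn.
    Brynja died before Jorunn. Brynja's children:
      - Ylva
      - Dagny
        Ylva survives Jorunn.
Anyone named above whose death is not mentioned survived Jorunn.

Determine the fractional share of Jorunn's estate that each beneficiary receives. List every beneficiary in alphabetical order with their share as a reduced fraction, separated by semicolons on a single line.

Dagny 1/10; Ingeborg 1/15; Njord 1/15; Sindre 1/5; Tove 1/15; Trygve 1/5; Vidar 1/5; Ylva 1/10

There is no surviving spouse, so the entire estate passes to Jorunn's descendants per stirpes.
The estate is divided into 5 equal shares of 1/5 among Magnus, Sindre, Brynja, Trygve, Vidar.
Magnus predeceased; the 1/5 allotted to Magnus's branch passes to Magnus's issue by representation.
The 1/5 is divided into 3 equal shares of 1/15 among Njord, Ingeborg, Tove.
Njord is living and takes 1/15.
Ingeborg is living and takes 1/15.
Tove is living and takes 1/15.
Sindre is living and takes 1/5.
Brynja predeceased; the 1/5 allotted to Brynja's branch passes to Brynja's issue by representation.
The 1/5 is divided into 2 equal shares of 1/10 among Ylva, Dagny.
Ylva is living and takes 1/10.
Dagny is living and takes 1/10.
Trygve is living and takes 1/5.
Vidar is living and takes 1/5.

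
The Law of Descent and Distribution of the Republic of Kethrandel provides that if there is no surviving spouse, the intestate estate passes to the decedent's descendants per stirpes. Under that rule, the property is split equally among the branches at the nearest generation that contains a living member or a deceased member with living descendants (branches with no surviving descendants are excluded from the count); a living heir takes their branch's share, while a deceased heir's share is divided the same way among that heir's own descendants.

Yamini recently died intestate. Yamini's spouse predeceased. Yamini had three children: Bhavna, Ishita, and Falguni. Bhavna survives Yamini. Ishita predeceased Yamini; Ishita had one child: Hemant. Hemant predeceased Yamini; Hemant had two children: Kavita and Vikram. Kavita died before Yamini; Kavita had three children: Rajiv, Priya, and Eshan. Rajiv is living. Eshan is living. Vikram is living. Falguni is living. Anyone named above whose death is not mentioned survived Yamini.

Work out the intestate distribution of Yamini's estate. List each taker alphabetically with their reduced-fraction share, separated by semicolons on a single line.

Bhavna 1/3; Eshan 1/18; Falguni 1/3; Priya 1/18; Rajiv 1/18; Vikram 1/6

There is no surviving spouse, so the entire estate passes to Yamini's descendants per stirpes.
The estate is divided into 3 equal shares of 1/3 among Bhavna, Ishita, Falguni.
Bhavna is living and takes 1/3.
Ishita predeceased; the 1/3 allotted to Ishita's branch passes to Ishita's issue by representation.
Hemant's line is the sole branch at this level, so the full 1/3 passes to Hemant's issue by representation.
The 1/3 is divided into 2 equal shares of 1/6 among Kavita, Vikram.
Kavita predeceased; the 1/6 allotted to Kavita's branch passes to Kavita's issue by representation.
The 1/6 is divided into 3 equal shares of 1/18 among Rajiv, Priya, Eshan.
Rajiv is living and takes 1/18.
Priya is living and takes 1/18.
Eshan is living and takes 1/18.
Vikram is living and takes 1/6.
Falguni is living and takes 1/3.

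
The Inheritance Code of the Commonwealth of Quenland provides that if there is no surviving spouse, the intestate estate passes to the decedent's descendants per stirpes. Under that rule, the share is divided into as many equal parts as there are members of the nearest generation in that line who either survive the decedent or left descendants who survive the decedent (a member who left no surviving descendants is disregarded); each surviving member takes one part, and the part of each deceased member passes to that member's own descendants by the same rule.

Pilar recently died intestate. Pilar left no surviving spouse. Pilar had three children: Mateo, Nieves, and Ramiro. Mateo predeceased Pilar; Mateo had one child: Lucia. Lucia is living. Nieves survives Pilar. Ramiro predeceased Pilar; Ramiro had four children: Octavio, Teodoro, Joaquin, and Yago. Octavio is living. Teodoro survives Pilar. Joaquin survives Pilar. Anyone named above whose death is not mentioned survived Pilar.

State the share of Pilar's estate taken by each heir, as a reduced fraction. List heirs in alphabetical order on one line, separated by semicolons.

There is no surviving spouse, so the entire estate passes to Pilar's descendants per stirpes.
The estate is divided into 3 equal shares of 1/3 among Mateo, Nieves, Ramiro.
Mateo predeceased; the 1/3 allotted to Mateo's branch passes to Mateo's issue by representation.
Lucia is the sole taker at this level and receives the full 1/3.
Nieves is living and takes 1/3.
Ramiro predeceased; the 1/3 allotted to Ramiro's branch passes to Ramiro's issue by representation.
The 1/3 is divided into 4 equal shares of 1/12 among Octavio, Teodoro, Joaquin, Yago.
Octavio is living and takes 1/12.
Teodoro is living and takes 1/12.
Joaquin is living and takes 1/12.
Yago is living and takes 1/12.

Joaquin 1/12; Lucia 1/3; Nieves 1/3; Octavio 1/12; Teodoro 1/12; Yago 1/12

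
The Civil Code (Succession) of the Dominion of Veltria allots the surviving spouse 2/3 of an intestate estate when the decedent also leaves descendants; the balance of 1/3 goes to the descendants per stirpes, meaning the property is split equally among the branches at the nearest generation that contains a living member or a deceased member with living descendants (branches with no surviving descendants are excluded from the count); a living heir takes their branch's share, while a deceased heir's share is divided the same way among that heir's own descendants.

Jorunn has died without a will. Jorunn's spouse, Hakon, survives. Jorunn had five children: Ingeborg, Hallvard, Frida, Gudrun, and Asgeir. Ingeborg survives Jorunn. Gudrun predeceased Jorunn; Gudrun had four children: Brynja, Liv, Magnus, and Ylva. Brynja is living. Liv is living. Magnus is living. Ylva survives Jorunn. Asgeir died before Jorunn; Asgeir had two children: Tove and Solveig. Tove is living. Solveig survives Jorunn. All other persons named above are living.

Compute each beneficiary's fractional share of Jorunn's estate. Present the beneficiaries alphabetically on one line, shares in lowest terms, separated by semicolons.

Hakon, as surviving spouse, takes 2/3.
The remaining 1/3 passes to Jorunn's descendants per stirpes.
The 1/3 is divided into 5 equal shares of 1/15 among Ingeborg, Hallvard, Frida, Gudrun, Asgeir.
Ingeborg is living and takes 1/15.
Hallvard is living and takes 1/15.
Frida is living and takes 1/15.
Gudrun predeceased; the 1/15 allotted to Gudrun's branch passes to Gudrun's issue by representation.
The 1/15 is divided into 4 equal shares of 1/60 among Brynja, Liv, Magnus, Ylva.
Brynja is living and takes 1/60.
Liv is living and takes 1/60.
Magnus is living and takes 1/60.
Ylva is living and takes 1/60.
Asgeir predeceased; the 1/15 allotted to Asgeir's branch passes to Asgeir's issue by representation.
The 1/15 is divided into 2 equal shares of 1/30 among Tove, Solveig.
Tove is living and takes 1/30.
Solveig is living and takes 1/30.

Brynja 1/60; Frida 1/15; Hakon 2/3; Hallvard 1/15; Ingeborg 1/15; Liv 1/60; Magnus 1/60; Solveig 1/30; Tove 1/30; Ylva 1/60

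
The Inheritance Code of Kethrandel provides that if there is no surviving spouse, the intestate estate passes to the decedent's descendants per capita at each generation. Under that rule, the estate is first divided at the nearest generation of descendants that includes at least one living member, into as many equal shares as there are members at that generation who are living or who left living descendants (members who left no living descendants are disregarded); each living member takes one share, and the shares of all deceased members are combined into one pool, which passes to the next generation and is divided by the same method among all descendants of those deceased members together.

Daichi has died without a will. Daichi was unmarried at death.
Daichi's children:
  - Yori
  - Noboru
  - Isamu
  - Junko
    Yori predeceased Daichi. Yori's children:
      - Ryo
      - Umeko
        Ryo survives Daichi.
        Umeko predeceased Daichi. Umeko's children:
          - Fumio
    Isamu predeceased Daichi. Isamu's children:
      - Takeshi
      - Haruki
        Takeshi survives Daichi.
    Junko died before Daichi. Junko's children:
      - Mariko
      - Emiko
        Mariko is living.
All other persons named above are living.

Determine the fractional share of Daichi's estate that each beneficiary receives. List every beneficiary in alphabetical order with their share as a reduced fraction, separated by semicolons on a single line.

Emiko 1/8; Fumio 1/8; Haruki 1/8; Mariko 1/8; Noboru 1/4; Ryo 1/8; Takeshi 1/8

There is no surviving spouse, so the entire estate passes to Daichi's descendants per capita at each generation.
At generation 1 (Yori, Noboru, Isamu, Junko) there are 4 shares of (1)/4 = 1/4 each.
Living: Noboru — each takes 1/4.
Deceased: Yori, Isamu, and Junko. Their combined 3/4 is pooled and carried to generation 2.
At generation 2 (Ryo, Umeko, Takeshi, Haruki, Mariko, Emiko) there are 6 shares of (3/4)/6 = 1/8 each.
Living: Ryo, Takeshi, Haruki, Mariko, and Emiko — each takes 1/8.
Deceased: Umeko. That 1/8 share is carried to generation 3.
At generation 3 (Fumio) there are 1 shares of (1/8)/1 = 1/8 each.
Living: Fumio — each takes 1/8.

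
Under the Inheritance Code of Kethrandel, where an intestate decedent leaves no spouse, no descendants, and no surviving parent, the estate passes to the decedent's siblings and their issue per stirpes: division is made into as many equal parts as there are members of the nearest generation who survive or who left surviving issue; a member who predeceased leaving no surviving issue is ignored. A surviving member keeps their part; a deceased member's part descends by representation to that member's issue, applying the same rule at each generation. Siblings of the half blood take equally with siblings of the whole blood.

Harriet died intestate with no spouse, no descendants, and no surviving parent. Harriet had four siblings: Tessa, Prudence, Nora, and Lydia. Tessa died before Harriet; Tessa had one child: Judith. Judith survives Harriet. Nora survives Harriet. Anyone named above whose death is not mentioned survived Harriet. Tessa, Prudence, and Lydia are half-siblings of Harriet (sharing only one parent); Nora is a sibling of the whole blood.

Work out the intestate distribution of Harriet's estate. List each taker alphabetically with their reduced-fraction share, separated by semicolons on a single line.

Judith 1/4; Lydia 1/4; Nora 1/4; Prudence 1/4

No spouse, descendants, or parent survives, so the estate passes to Harriet's siblings per stirpes.
Half-blood and whole-blood siblings take equally under the stated rule.
The estate is divided into 4 equal shares of 1/4 among Tessa, Prudence, Nora, Lydia.
Tessa predeceased; the 1/4 allotted to Tessa's branch passes to Tessa's issue by representation.
Judith is the sole taker at this level and receives the full 1/4.
Prudence is living and takes 1/4.
Nora is living and takes 1/4.
Lydia is living and takes 1/4.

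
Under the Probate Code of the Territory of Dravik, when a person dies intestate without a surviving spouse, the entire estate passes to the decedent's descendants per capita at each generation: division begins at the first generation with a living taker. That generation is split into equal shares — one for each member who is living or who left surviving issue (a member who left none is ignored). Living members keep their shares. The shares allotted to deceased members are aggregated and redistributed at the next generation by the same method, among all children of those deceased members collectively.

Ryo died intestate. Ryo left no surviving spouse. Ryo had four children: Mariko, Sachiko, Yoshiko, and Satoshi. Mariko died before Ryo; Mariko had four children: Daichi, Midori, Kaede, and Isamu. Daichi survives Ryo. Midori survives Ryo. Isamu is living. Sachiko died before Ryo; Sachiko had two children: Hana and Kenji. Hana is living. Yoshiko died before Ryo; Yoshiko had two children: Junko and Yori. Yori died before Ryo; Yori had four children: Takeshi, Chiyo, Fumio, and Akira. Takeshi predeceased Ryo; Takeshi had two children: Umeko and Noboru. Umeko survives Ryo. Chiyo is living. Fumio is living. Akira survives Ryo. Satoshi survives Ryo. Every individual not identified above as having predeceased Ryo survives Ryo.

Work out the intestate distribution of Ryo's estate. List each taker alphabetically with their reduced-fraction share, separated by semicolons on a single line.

Akira 3/128; Chiyo 3/128; Daichi 3/32; Fumio 3/128; Hana 3/32; Isamu 3/32; Junko 3/32; Kaede 3/32; Kenji 3/32; Midori 3/32; Noboru 3/256; Satoshi 1/4; Umeko 3/256

There is no surviving spouse, so the entire estate passes to Ryo's descendants per capita at each generation.
At generation 1 (Mariko, Sachiko, Yoshiko, Satoshi) there are 4 shares of (1)/4 = 1/4 each.
Living: Satoshi — each takes 1/4.
Deceased: Mariko, Sachiko, and Yoshiko. Their combined 3/4 is pooled and carried to generation 2.
At generation 2 (Daichi, Midori, Kaede, Isamu, Hana, Kenji, Junko, Yori) there are 8 shares of (3/4)/8 = 3/32 each.
Living: Daichi, Midori, Kaede, Isamu, Hana, Kenji, and Junko — each takes 3/32.
Deceased: Yori. That 3/32 share is carried to generation 3.
At generation 3 (Takeshi, Chiyo, Fumio, Akira) there are 4 shares of (3/32)/4 = 3/128 each.
Living: Chiyo, Fumio, and Akira — each takes 3/128.
Deceased: Takeshi. That 3/128 share is carried to generation 4.
At generation 4 (Umeko, Noboru) there are 2 shares of (3/128)/2 = 3/256 each.
Living: Umeko and Noboru — each takes 3/256.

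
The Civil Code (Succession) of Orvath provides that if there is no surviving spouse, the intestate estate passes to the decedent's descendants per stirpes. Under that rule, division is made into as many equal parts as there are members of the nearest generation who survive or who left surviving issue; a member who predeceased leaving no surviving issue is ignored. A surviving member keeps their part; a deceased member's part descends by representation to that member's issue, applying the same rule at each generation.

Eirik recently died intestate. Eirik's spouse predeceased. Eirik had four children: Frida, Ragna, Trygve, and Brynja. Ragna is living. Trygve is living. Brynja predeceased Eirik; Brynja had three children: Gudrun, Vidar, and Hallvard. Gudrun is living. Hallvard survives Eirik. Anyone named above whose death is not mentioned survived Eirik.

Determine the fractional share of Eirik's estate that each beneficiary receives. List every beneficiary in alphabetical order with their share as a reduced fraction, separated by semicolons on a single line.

Frida 1/4; Gudrun 1/12; Hallvard 1/12; Ragna 1/4; Trygve 1/4; Vidar 1/12

There is no surviving spouse, so the entire estate passes to Eirik's descendants per stirpes.
The estate is divided into 4 equal shares of 1/4 among Frida, Ragna, Trygve, Brynja.
Frida is living and takes 1/4.
Ragna is living and takes 1/4.
Trygve is living and takes 1/4.
Brynja predeceased; the 1/4 allotted to Brynja's branch passes to Brynja's issue by representation.
The 1/4 is divided into 3 equal shares of 1/12 among Gudrun, Vidar, Hallvard.
Gudrun is living and takes 1/12.
Vidar is living and takes 1/12.
Hallvard is living and takes 1/12.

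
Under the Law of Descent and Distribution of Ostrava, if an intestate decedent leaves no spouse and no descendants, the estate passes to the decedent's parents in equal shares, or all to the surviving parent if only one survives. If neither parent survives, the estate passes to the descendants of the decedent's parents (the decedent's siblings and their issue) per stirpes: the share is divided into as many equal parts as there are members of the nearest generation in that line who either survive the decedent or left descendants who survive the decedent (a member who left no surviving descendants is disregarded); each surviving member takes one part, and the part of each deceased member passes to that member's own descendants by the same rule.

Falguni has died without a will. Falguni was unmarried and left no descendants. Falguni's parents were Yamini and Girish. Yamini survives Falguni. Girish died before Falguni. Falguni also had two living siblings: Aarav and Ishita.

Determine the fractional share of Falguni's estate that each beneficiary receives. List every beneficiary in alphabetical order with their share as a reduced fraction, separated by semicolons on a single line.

Only one parent, Yamini, survives, so Yamini takes the entire estate. The siblings take nothing because a surviving parent has priority.

Yamini 1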